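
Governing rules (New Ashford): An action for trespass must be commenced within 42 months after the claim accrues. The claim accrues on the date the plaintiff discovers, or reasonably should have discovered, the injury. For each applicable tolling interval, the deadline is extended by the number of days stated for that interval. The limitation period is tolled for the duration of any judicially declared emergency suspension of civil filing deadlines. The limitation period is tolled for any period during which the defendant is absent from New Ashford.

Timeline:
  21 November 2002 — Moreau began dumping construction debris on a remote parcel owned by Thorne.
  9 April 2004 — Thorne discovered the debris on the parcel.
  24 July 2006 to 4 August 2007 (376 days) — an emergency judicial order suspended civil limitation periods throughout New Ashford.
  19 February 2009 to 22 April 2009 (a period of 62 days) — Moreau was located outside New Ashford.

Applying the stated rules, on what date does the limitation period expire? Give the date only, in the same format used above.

19 October 2008

Accrual is tied to discovery, so the period began on 9 April 2004 rather than on 21 November 2002 when the act occurred.
The untolled deadline — 42 months after 9 April 2004 — is 9 October 2007.
The period was tolled for 376 days by the emergency suspension of filing deadlines (24 July 2006 to 4 August 2007), pushing the deadline to 19 October 2008.
The defendant's absence from the jurisdiction starting 19 February 2009 came too late — the period had run on 19 October 2008 — and so does not extend the deadline.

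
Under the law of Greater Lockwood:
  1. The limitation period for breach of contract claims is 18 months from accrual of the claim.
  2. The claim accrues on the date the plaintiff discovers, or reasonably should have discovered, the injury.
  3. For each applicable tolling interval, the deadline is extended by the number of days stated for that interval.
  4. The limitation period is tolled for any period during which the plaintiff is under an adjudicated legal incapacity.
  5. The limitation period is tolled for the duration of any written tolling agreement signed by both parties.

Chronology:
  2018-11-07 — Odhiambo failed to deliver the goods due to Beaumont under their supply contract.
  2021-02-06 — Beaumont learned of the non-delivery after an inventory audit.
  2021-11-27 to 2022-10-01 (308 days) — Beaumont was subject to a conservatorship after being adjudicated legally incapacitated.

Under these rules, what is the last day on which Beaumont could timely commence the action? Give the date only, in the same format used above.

Accrual is tied to discovery, so the period began on 2021-02-06 rather than on 2018-11-07 when the act occurred.
The untolled deadline — 18 months after 2021-02-06 — is 2022-08-06.
The period was tolled for 308 days by the plaintiff's legal incapacity (2021-11-27 to 2022-10-01), pushing the deadline to 2023-06-10.

2023-06-10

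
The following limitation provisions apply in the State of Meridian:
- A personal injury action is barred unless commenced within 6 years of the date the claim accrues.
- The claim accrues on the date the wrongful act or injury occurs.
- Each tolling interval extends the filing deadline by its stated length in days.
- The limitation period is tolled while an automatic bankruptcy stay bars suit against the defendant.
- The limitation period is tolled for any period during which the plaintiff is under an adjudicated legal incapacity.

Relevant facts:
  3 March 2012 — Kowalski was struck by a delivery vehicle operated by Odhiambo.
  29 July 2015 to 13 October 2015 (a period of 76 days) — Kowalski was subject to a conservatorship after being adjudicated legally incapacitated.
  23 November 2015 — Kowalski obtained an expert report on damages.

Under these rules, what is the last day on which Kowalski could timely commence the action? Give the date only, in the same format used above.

18 May 2018

The limitation period began to run on 3 March 2012.
The untolled deadline — 6 years after 3 March 2012 — is 3 March 2018.
Because the plaintiff's legal incapacity ran from 29 July 2015 to 13 October 2015, the deadline is extended by 76 days to 18 May 2018.
Nothing else in the chronology tolls or restarts the period.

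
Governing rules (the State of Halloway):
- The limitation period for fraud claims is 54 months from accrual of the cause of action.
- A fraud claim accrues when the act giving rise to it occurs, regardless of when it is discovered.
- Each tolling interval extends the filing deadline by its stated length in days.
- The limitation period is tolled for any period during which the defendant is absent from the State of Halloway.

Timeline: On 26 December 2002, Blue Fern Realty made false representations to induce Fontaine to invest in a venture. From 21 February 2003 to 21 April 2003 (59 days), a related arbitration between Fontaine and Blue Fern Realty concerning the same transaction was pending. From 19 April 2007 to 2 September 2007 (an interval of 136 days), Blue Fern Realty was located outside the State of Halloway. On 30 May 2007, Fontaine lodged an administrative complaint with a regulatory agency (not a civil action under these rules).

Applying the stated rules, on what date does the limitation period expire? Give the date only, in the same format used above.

9 November 2007

The cause of action accrued on 26 December 2002, the date of the act.
The untolled deadline — 54 months after 26 December 2002 — is 26 June 2007.
The defendant's absence from the jurisdiction from 19 April 2007 to 2 September 2007 tolled the period for 136 days, extending the deadline to 9 November 2007.
No stated provision tolls the period for a pending arbitration, so the interval from 21 February 2003 to 21 April 2003 has no effect on the deadline.
Nothing else in the chronology tolls or restarts the period.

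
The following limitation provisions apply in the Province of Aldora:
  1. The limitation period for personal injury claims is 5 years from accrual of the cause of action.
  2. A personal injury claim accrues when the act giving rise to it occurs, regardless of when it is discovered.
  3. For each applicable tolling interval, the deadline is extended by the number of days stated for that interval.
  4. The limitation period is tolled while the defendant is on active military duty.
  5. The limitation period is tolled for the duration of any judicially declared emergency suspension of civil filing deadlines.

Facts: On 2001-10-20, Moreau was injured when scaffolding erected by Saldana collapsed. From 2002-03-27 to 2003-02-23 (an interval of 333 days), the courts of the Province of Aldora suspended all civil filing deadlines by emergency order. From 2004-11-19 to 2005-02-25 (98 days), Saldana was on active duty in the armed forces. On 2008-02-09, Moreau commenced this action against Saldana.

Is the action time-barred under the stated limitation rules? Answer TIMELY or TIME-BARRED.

TIME-BARRED

The cause of action accrued on 2001-10-20, the date of the act.
The untolled deadline — 5 years after 2001-10-20 — is 2006-10-20.
The period was tolled for 333 days by the emergency suspension of filing deadlines (2002-03-27 to 2003-02-23), pushing the deadline to 2007-09-18.
The period was tolled for 98 days by the defendant's active military service (2004-11-19 to 2005-02-25), pushing the deadline to 2007-12-25.
Moreau filed on 2008-02-09, after the 2007-12-25 deadline, so the action is time-barred.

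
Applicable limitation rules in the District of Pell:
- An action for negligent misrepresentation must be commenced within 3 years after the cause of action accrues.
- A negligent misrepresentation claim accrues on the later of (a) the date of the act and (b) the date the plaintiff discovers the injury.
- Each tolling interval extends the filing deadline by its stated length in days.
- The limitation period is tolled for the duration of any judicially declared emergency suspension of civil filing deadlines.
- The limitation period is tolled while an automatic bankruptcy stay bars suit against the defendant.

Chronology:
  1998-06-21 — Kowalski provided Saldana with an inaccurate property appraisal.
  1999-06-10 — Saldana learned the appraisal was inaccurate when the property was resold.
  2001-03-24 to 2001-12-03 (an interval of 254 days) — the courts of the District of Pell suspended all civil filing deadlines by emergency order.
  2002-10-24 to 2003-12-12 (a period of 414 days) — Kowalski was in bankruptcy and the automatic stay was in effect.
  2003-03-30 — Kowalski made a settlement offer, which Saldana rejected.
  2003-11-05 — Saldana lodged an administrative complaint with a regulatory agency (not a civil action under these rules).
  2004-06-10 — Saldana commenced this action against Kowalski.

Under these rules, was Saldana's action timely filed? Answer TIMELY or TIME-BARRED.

Because discovery on 1999-06-10 post-dates the 1998-06-21 act, accrual under the later-of rule falls on 1999-06-10.
Adding the 3 years base period to 1999-06-10 gives a deadline of 2002-06-10, before any tolling.
The emergency suspension of filing deadlines from 2001-03-24 to 2001-12-03 tolled the period for 254 days, extending the deadline to 2003-02-19.
Because the automatic bankruptcy stay ran from 2002-10-24 to 2003-12-12, the deadline is extended by 414 days to 2004-04-08.
None of the other events listed affects the running of the period under the stated rules.
Filing on 2004-06-10 missed the 2004-04-08 deadline — the action is time-barred.

TIME-BARRED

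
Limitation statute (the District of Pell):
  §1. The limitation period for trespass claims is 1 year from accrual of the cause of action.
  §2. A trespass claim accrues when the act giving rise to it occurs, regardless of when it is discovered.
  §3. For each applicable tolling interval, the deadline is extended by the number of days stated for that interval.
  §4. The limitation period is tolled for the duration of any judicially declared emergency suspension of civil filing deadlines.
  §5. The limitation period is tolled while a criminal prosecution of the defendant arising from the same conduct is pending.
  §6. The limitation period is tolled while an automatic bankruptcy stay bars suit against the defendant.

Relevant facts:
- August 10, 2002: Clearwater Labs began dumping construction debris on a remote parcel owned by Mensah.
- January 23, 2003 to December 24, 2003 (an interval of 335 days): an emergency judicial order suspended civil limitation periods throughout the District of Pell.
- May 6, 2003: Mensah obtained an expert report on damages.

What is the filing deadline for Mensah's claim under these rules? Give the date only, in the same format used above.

July 10, 2004

The limitation period began to run on August 10, 2002.
The untolled deadline — 1 year after August 10, 2002 — is August 10, 2003.
The period was tolled for 335 days by the emergency suspension of filing deadlines (January 23, 2003 to December 24, 2003), pushing the deadline to July 10, 2004.
None of the other events listed affects the running of the period under the stated rules.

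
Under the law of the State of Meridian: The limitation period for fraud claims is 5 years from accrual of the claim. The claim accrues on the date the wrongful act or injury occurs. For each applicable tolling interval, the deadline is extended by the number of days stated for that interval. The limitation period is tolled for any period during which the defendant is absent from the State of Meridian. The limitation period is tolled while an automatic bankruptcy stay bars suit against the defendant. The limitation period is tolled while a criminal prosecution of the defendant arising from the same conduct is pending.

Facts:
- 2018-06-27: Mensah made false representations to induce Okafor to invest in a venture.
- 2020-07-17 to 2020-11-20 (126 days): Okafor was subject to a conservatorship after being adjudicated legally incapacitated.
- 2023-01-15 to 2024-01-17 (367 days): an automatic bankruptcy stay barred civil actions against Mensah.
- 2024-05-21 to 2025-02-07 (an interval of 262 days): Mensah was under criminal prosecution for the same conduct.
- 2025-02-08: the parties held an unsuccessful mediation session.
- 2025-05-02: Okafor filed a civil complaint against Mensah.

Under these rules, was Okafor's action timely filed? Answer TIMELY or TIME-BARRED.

TIME-BARRED

The limitation period began to run on 2018-06-27.
5 years from 2018-06-27 is 2023-06-27.
Because the automatic bankruptcy stay ran from 2023-01-15 to 2024-01-17, the deadline is extended by 367 days to 2024-06-28.
Because the pending criminal prosecution ran from 2024-05-21 to 2025-02-07, the deadline is extended by 262 days to 2025-03-17.
The plaintiff's legal incapacity from 2020-07-17 to 2020-11-20 does not toll the period, because no stated rule makes the plaintiff's incapacity a tolling event.
None of the other events listed affects the running of the period under the stated rules.
Filing on 2025-05-02 missed the 2025-03-17 deadline — the action is time-barred.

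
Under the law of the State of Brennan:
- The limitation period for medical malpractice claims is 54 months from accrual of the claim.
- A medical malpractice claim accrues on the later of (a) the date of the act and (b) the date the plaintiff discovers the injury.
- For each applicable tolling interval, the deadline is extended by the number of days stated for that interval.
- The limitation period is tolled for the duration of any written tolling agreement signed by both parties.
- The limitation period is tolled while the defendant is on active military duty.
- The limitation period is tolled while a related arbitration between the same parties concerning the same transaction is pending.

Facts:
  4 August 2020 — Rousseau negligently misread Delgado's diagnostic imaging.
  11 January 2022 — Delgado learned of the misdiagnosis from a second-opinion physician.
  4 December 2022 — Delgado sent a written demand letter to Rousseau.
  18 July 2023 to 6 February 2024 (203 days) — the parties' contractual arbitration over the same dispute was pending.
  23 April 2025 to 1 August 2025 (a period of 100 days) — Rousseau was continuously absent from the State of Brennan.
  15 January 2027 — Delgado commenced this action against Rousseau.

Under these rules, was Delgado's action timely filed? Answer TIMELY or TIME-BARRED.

TIMELY

Because discovery on 11 January 2022 post-dates the 4 August 2020 act, accrual under the later-of rule falls on 11 January 2022.
54 months from 11 January 2022 is 11 July 2026.
The pending related arbitration from 18 July 2023 to 6 February 2024 tolled the period for 203 days, extending the deadline to 30 January 2027.
Although the defendant's absence ran from 23 April 2025 to 1 August 2025, the stated rules do not make that a tolling event, so it is disregarded.
Nothing else in the chronology tolls or restarts the period.
The 15 January 2027 filing precedes the 30 January 2027 deadline; the claim is timely.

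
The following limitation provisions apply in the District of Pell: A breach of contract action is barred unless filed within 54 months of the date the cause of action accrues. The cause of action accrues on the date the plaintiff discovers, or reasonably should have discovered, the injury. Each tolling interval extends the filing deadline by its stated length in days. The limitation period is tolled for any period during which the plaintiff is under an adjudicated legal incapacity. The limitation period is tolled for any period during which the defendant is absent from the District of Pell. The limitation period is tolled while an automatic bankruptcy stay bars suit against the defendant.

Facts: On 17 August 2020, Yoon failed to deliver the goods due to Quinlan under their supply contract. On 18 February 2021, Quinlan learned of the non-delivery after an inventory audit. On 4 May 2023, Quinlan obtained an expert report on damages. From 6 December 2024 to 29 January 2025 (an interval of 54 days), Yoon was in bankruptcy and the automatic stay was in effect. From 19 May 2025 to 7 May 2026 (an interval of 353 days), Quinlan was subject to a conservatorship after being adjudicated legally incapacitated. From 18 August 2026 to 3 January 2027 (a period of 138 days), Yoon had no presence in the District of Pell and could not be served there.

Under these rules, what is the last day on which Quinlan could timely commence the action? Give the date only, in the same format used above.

The claim did not accrue until Quinlan discovered the injury on 18 February 2021; the 17 August 2020 act date does not start the clock under the stated rule.
The untolled deadline — 54 months after 18 February 2021 — is 18 August 2025.
Because the automatic bankruptcy stay ran from 6 December 2024 to 29 January 2025, the deadline is extended by 54 days to 11 October 2025.
Because the plaintiff's legal incapacity ran from 19 May 2025 to 7 May 2026, the deadline is extended by 353 days to 29 September 2026.
The defendant's absence from the jurisdiction from 18 August 2026 to 3 January 2027 tolled the period for 138 days, extending the deadline to 14 February 2027.
Nothing else in the chronology tolls or restarts the period.

14 February 2027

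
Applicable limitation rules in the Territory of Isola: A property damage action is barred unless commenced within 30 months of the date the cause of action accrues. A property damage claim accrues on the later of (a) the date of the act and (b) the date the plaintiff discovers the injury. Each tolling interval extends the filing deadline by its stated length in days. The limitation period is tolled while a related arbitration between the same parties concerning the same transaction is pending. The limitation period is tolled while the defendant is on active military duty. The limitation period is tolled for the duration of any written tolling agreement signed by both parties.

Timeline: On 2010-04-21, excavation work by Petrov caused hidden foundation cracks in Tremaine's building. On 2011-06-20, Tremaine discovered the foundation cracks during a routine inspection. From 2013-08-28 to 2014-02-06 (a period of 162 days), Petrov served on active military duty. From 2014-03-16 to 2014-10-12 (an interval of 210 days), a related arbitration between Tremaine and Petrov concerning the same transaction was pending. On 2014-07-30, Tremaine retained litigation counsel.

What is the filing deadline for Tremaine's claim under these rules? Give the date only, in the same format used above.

2014-12-27

Because discovery on 2011-06-20 post-dates the 2010-04-21 act, accrual under the later-of rule falls on 2011-06-20.
Adding the 30 months base period to 2011-06-20 gives a deadline of 2013-12-20, before any tolling.
Because the defendant's active military service ran from 2013-08-28 to 2014-02-06, the deadline is extended by 162 days to 2014-05-31.
The pending related arbitration from 2014-03-16 to 2014-10-12 tolled the period for 210 days, extending the deadline to 2014-12-27.
Nothing else in the chronology tolls or restarts the period.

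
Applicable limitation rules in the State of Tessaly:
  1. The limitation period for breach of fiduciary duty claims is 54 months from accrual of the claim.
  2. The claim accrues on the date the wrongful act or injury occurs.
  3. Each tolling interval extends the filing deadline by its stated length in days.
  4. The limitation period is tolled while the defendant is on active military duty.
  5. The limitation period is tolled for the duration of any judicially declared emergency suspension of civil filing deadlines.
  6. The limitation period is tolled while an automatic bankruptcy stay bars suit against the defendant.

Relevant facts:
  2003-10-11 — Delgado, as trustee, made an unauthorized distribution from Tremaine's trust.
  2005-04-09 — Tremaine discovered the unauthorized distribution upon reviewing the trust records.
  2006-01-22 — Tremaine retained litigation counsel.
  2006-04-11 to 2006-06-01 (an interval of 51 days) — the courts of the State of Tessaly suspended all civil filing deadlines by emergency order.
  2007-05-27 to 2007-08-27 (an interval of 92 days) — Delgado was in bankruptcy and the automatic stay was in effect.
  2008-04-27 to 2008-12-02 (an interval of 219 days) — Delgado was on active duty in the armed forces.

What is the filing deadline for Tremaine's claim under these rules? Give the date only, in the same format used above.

The claim accrued on 2003-10-11, when the wrongful act occurred; under the stated occurrence rule the 2005-04-09 discovery does not delay accrual.
Adding the 54 months base period to 2003-10-11 gives a deadline of 2008-04-11, before any tolling.
The period was tolled for 51 days by the emergency suspension of filing deadlines (2006-04-11 to 2006-06-01), pushing the deadline to 2008-06-01.
The automatic bankruptcy stay from 2007-05-27 to 2007-08-27 tolled the period for 92 days, extending the deadline to 2008-09-01.
Because the defendant's active military service ran from 2008-04-27 to 2008-12-02, the deadline is extended by 219 days to 2009-04-08.
The other events in the timeline have no effect on the limitation period under the stated rules.

2009-04-08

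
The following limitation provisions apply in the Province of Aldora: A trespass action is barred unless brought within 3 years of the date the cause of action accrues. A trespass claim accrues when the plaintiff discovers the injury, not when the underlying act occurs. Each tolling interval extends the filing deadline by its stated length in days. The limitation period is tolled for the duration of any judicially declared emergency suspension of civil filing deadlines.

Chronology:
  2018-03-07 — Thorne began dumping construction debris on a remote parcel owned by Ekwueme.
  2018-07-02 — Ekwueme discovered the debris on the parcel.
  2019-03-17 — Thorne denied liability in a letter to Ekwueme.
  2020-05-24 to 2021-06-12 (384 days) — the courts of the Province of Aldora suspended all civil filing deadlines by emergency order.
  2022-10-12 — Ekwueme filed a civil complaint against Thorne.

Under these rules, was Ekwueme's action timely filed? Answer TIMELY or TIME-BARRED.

TIME-BARRED

The claim did not accrue until Ekwueme discovered the injury on 2018-07-02; the 2018-03-07 act date does not start the clock under the stated rule.
Adding the 3 years base period to 2018-07-02 gives a deadline of 2021-07-02, before any tolling.
The period was tolled for 384 days by the emergency suspension of filing deadlines (2020-05-24 to 2021-06-12), pushing the deadline to 2022-07-21.
Nothing else in the chronology tolls or restarts the period.
Filing on 2022-10-12 missed the 2022-07-21 deadline — the action is time-barred.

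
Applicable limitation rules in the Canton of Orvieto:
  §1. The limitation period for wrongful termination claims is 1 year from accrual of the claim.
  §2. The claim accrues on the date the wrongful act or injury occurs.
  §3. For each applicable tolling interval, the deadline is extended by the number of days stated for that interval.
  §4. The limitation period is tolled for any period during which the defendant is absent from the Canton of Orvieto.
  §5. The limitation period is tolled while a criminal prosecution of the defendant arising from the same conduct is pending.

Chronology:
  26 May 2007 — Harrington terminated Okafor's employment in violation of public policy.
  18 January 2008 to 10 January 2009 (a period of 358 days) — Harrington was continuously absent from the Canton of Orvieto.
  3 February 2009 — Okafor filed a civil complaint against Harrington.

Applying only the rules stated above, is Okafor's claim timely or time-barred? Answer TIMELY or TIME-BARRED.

The claim accrued on 26 May 2007, the date of the act.
The untolled deadline — 1 year after 26 May 2007 — is 26 May 2008.
The period was tolled for 358 days by the defendant's absence from the jurisdiction (18 January 2008 to 10 January 2009), pushing the deadline to 19 May 2009.
The 3 February 2009 filing precedes the 19 May 2009 deadline; the claim is timely.

TIMELY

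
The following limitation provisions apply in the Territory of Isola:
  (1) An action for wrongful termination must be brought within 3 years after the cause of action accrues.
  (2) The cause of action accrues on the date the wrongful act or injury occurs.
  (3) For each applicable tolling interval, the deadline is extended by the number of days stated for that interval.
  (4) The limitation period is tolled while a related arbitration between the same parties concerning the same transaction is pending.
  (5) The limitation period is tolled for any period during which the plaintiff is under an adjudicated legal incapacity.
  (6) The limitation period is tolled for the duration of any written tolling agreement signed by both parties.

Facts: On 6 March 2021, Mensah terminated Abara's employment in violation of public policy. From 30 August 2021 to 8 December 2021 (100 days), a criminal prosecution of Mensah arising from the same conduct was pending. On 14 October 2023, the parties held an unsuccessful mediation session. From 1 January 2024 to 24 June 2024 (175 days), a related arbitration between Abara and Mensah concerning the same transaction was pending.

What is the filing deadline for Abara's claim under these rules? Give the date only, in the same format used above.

The cause of action accrued on 6 March 2021, the date of the act.
The untolled deadline — 3 years after 6 March 2021 — is 6 March 2024.
The period was tolled for 175 days by the pending related arbitration (1 January 2024 to 24 June 2024), pushing the deadline to 28 August 2024.
No stated provision tolls the period for a criminal prosecution, so the interval from 30 August 2021 to 8 December 2021 has no effect on the deadline.
None of the other events listed affects the running of the period under the stated rules.

28 August 2024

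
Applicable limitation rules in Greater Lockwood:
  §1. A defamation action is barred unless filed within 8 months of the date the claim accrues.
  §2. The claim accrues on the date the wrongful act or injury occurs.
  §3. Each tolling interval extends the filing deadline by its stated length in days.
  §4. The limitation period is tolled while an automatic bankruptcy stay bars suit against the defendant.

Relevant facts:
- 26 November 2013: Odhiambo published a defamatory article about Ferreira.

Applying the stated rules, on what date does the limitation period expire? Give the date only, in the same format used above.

26 July 2014

The claim accrued on 26 November 2013, when the wrongful act occurred.
Adding the 8 months base period to 26 November 2013 gives a deadline of 26 July 2014, before any tolling.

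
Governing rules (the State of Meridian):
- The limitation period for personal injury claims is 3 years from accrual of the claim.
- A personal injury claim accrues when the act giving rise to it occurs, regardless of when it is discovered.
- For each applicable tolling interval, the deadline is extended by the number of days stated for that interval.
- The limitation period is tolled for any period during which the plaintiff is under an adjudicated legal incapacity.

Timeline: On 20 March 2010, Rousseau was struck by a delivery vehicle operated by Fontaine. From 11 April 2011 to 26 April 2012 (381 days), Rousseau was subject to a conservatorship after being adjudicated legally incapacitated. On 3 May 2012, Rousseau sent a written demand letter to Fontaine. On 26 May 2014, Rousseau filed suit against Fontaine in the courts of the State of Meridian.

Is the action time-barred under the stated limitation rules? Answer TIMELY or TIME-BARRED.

The limitation period began to run on 20 March 2010.
The untolled deadline — 3 years after 20 March 2010 — is 20 March 2013.
The plaintiff's legal incapacity from 11 April 2011 to 26 April 2012 tolled the period for 381 days, extending the deadline to 5 April 2014.
None of the other events listed affects the running of the period under the stated rules.
Filing on 26 May 2014 missed the 5 April 2014 deadline — the action is time-barred.

TIME-BARRED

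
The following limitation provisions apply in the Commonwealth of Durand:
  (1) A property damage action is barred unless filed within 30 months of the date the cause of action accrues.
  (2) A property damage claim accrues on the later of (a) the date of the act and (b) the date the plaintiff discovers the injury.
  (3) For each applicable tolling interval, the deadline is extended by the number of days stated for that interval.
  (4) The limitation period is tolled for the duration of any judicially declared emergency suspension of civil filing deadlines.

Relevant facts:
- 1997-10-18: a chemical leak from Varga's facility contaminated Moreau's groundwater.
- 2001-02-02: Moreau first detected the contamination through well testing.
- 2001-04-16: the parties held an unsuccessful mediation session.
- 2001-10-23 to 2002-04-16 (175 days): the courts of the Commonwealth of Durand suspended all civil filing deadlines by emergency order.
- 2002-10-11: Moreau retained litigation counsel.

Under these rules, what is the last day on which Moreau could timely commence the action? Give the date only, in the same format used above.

2004-01-24

The claim accrued on 2001-02-02 — the later of the 1997-10-18 act and the 2001-02-02 discovery.
30 months from 2001-02-02 is 2003-08-02.
The period was tolled for 175 days by the emergency suspension of filing deadlines (2001-10-23 to 2002-04-16), pushing the deadline to 2004-01-24.
The other events in the timeline have no effect on the limitation period under the stated rules.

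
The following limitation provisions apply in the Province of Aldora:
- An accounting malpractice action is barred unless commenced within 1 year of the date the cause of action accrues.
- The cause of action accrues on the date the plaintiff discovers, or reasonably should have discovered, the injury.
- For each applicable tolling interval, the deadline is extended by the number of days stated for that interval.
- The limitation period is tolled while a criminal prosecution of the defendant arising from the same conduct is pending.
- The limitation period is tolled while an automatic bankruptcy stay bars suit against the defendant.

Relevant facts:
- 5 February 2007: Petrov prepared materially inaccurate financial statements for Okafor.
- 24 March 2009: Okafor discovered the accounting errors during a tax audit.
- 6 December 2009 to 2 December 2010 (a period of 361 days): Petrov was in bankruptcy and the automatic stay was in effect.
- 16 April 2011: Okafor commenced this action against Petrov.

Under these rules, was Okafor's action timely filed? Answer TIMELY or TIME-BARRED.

TIME-BARRED

Accrual is tied to discovery, so the period began on 24 March 2009 rather than on 5 February 2007 when the act occurred.
The untolled deadline — 1 year after 24 March 2009 — is 24 March 2010.
Because the automatic bankruptcy stay ran from 6 December 2009 to 2 December 2010, the deadline is extended by 361 days to 20 March 2011.
The 16 April 2011 filing falls after the 20 March 2011 deadline; the claim is time-barred.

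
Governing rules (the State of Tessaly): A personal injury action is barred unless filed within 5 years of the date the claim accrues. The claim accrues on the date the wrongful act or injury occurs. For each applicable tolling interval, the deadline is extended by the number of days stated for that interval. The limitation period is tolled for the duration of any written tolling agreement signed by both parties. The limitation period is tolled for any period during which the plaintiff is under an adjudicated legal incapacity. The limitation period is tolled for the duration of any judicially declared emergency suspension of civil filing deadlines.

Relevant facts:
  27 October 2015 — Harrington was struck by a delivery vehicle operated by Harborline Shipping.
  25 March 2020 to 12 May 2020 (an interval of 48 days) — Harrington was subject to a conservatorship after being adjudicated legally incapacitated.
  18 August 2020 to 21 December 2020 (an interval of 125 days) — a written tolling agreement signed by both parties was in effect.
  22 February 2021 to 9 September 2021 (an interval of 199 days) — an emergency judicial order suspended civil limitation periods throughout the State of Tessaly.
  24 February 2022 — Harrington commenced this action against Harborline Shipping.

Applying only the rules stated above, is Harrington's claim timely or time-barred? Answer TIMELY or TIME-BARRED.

The limitation period began to run on 27 October 2015.
Adding the 5 years base period to 27 October 2015 gives a deadline of 27 October 2020, before any tolling.
The plaintiff's legal incapacity from 25 March 2020 to 12 May 2020 tolled the period for 48 days, extending the deadline to 14 December 2020.
Because the written tolling agreement ran from 18 August 2020 to 21 December 2020, the deadline is extended by 125 days to 18 April 2021.
Because the emergency suspension of filing deadlines ran from 22 February 2021 to 9 September 2021, the deadline is extended by 199 days to 3 November 2021.
Filing on 24 February 2022 missed the 3 November 2021 deadline — the action is time-barred.

TIME-BARRED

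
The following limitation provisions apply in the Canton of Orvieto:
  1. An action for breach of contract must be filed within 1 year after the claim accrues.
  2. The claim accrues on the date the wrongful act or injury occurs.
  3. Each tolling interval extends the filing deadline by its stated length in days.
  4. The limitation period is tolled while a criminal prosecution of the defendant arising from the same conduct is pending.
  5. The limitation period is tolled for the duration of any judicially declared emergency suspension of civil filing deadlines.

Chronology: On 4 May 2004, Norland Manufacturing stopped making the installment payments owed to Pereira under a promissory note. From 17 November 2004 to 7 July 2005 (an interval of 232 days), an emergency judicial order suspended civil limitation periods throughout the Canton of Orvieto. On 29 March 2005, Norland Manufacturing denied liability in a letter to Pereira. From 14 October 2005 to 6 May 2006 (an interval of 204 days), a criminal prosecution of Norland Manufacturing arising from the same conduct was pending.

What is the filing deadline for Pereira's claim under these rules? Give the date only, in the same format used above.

The claim accrued on 4 May 2004, when the wrongful act occurred.
The untolled deadline — 1 year after 4 May 2004 — is 4 May 2005.
The period was tolled for 232 days by the emergency suspension of filing deadlines (17 November 2004 to 7 July 2005), pushing the deadline to 22 December 2005.
Because the pending criminal prosecution ran from 14 October 2005 to 6 May 2006, the deadline is extended by 204 days to 14 July 2006.
The other events in the timeline have no effect on the limitation period under the stated rules.

14 July 2006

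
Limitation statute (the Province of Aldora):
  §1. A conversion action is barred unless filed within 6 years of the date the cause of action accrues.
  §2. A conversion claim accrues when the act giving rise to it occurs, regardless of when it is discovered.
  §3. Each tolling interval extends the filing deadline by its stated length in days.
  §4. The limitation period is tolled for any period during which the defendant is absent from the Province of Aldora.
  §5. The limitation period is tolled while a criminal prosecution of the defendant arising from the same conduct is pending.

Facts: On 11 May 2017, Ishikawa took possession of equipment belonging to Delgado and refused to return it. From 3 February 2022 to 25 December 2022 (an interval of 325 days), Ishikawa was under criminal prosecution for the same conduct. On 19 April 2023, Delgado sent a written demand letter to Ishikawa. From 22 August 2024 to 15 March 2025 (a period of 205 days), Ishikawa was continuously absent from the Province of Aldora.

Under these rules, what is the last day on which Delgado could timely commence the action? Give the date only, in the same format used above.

31 March 2024

The limitation period began to run on 11 May 2017.
Adding the 6 years base period to 11 May 2017 gives a deadline of 11 May 2023, before any tolling.
The period was tolled for 325 days by the pending criminal prosecution (3 February 2022 to 25 December 2022), pushing the deadline to 31 March 2024.
By the time the defendant's absence from the jurisdiction began on 22 August 2024, the limitation period had already expired on 31 March 2024; that interval cannot revive it.
The other events in the timeline have no effect on the limitation period under the stated rules.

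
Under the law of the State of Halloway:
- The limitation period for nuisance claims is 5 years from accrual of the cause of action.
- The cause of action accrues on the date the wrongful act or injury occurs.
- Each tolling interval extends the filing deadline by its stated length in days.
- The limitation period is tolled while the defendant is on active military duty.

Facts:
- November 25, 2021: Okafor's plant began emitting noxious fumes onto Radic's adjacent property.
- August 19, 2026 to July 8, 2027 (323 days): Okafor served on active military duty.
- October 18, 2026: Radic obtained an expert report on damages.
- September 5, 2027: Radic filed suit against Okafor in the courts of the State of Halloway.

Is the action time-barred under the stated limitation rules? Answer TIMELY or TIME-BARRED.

The limitation period began to run on November 25, 2021.
5 years from November 25, 2021 is November 25, 2026.
Because the defendant's active military service ran from August 19, 2026 to July 8, 2027, the deadline is extended by 323 days to October 14, 2027.
Nothing else in the chronology tolls or restarts the period.
Radic filed on September 5, 2027, before the October 14, 2027 deadline, so the action is timely.

TIMELY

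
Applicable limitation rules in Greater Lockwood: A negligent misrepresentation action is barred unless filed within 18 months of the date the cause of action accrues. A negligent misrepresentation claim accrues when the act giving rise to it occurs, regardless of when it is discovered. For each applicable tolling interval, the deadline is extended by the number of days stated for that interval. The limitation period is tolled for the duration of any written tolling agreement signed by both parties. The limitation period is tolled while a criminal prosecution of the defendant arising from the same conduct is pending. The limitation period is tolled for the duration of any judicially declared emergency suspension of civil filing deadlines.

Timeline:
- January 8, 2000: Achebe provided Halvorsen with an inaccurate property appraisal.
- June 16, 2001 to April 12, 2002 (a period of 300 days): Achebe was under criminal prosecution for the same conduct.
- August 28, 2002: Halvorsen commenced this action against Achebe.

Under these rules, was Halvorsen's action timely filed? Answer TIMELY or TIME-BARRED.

TIME-BARRED

The claim accrued on January 8, 2000, when the wrongful act occurred.
The untolled deadline — 18 months after January 8, 2000 — is July 8, 2001.
The pending criminal prosecution from June 16, 2001 to April 12, 2002 tolled the period for 300 days, extending the deadline to May 4, 2002.
The August 28, 2002 filing falls after the May 4, 2002 deadline; the claim is time-barred.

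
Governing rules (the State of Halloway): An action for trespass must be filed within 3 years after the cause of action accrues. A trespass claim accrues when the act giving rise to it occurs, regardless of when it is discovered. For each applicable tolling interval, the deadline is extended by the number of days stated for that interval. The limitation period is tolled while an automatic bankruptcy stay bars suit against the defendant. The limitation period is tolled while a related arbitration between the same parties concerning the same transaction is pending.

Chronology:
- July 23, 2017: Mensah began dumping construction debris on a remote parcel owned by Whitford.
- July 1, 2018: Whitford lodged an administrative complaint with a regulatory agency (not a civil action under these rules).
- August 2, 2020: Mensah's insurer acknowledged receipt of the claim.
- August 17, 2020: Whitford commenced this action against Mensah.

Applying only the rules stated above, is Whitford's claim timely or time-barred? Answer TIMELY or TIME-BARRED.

TIME-BARRED

The limitation period began to run on July 23, 2017.
Adding the 3 years base period to July 23, 2017 gives a deadline of July 23, 2020, before any tolling.
Nothing else in the chronology tolls or restarts the period.
Filing on August 17, 2020 missed the July 23, 2020 deadline — the action is time-barred.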